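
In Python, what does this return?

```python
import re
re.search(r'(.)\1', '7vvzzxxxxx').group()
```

'vv'

After group 1 captures some text, `\1` only succeeds where that same text appears again.
`re.search` scans for the first position where the pattern succeeds.
The match spans [1:3] → 'vv'.
Captured: group 1 = 'v'.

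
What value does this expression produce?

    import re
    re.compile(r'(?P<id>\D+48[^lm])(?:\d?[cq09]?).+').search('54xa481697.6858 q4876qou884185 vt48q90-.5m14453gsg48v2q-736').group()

The match spans [2:59] → 'xa481697.6858 q4876qou884185 vt48q90-.5m14453gsg48v2q-736'.

'xa481697.6858 q4876qou884185 vt48q90-.5m14453gsg48v2q-736'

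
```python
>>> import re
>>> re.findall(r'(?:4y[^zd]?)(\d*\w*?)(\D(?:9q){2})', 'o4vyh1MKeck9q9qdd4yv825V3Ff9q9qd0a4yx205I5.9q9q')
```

[('825V3F', 'f9q9q'), ('205I5', '.9q9q')]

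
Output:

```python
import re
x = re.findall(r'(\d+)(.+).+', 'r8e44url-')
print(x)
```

[('8', 'e44url')]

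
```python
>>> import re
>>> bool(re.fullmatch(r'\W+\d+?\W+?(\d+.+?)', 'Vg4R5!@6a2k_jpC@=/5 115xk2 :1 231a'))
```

False

Pattern: one or more of a non-word character, then one or more of a digit (lazy), then one or more of a non-word character (lazy); then one or more of a digit, then one or more of any character (lazy) (captured).
`re.fullmatch` is like wrapping the pattern in `^…$` (in single-line mode).
Here there's no way to consume every character, so the call returns None, and `bool(None)` is False.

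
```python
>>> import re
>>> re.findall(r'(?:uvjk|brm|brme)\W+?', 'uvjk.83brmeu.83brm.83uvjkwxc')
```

['uvjk.', 'brm.']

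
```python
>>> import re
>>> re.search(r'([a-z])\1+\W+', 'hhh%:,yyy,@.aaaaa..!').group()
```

'hhh%:,'

After group 1 captures some text, `\1` only succeeds where that same text appears again.
The match spans [0:6] → 'hhh%:,'.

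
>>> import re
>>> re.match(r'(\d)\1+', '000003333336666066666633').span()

(0, 5)

A backreference is literal: `\1` must see the identical characters the first group matched.
`match` is anchored at position 0; if the pattern doesn't fit there, it returns None.
The match spans [0:5] → '00000'.
Captured: group 1 = '0'.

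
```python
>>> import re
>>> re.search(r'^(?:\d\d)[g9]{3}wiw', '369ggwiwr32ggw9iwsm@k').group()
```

'369ggwiw'

Pattern: anchored at the start of the string; then a digit, then a digit (non-capturing group); then exactly 3 of one of [g9], then the literal 'wiw'.
`re.search` scans for the first position where the pattern succeeds.
The match spans [0:8] → '369ggwiw'.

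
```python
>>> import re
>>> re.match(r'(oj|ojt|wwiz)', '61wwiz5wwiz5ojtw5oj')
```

`match` is anchored at position 0; if the pattern doesn't fit there, it returns None.
Here the string doesn't start with a match, so the call returns None.

None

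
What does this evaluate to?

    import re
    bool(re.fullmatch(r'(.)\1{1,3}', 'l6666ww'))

`\1` is not a pattern — it's the concrete string captured by group 1, re-applied verbatim.
For `fullmatch`, every character of the input must be accounted for by the pattern.
Here the string isn't matched end-to-end, so the call returns None, and `bool(None)` is False.

False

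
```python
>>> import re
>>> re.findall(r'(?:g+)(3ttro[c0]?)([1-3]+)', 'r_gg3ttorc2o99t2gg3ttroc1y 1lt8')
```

Pattern: one or more of a literal 'g' (non-capturing group); then the literal '3tt', then the literal 'ro', then optionally one of [c0] (captured); then one or more of a character in [1-3] (captured).
Scanning left to right: at [16:25] match 'gg3ttroc1', groups = ('3ttroc', '1').
Multiple groups make `findall` return tuples — one 2-tuple for the one match.

[('3ttroc', '1')]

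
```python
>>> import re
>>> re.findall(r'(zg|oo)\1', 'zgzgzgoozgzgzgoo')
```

['zg', 'zg']

The backreference `\1` re-matches whatever the first group consumed, character for character.
`findall` collects group 1 from each match (2 total).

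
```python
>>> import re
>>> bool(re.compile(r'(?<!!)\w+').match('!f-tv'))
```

False

With `match`, the pattern is implicitly anchored at the beginning.
Here the string doesn't start with a match, so the call returns None, and `bool(None)` is False.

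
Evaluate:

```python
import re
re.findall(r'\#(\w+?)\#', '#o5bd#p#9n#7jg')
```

['o5bd', '9n']

Scanning left to right: at [0:6] match '#o5bd#', group 1 = 'o5bd'; at [7:11] match '#9n#', group 1 = '9n'.
`findall` collects group 1 from each match (2 total).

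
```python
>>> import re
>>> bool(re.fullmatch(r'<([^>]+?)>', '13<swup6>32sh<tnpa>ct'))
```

False

`re.fullmatch` is like wrapping the pattern in `^…$` (in single-line mode).
Here there's no way to consume every character, so the call returns None, and `bool(None)` is False.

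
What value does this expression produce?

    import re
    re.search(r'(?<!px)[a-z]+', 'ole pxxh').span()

(0, 3)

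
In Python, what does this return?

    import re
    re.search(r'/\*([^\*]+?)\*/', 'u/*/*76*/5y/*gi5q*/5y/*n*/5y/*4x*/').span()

The match spans [3:9] → '/*76*/'.

(3, 9)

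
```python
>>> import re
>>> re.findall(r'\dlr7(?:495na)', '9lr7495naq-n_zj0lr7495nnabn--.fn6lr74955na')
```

['9lr7495na']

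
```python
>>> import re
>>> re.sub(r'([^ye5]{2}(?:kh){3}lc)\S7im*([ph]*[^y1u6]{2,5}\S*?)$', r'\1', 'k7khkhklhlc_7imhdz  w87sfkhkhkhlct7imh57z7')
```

The pattern matches exactly 2 of any character except [ye5], then the literal 'kh' repeated 3 times, then the literal 'lc' (captured); then a non-whitespace character, then the literal '7i', then zero or more of the literal 'm'; then zero or more of one of [ph], then 2 to 5 of any character except [y1u6], then zero or more of a non-whitespace character (lazy) (captured); then anchored at the end.
Matches: at [23:42] → 'sfkhkhkhlct7imh57z7'.
`\1` in the replacement pulls in group 1's text for each match.

'k7khkhklhlc_7imhdz  w87sfkhkhkhlc'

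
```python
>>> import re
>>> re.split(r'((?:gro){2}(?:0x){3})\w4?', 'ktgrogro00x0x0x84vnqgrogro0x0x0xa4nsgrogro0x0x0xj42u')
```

['ktgrogro00x0x0x84vnq', 'grogro0x0x0x', 'ns', 'grogro0x0x0x', '2u']

The group in the pattern means `split` returns the separators' captures alongside the pieces.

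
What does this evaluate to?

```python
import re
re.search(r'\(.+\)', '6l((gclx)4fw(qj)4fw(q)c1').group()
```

'((gclx)4fw(qj)4fw(q)'

`search` walks the string left to right and returns the first match it finds.
The match spans [2:22] → '((gclx)4fw(qj)4fw(q)'.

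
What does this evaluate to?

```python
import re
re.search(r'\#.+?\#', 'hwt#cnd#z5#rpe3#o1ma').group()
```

'#cnd#'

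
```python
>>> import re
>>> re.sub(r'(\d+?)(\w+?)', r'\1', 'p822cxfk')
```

'p82xfk'

With the lazy modifier that quantifier settles for the fewest repetitions that let the rest of the pattern succeed (the atoms after it are unaffected and can still be greedy).
The replacement refers to a captured group, so each match is rewritten using its own captured text.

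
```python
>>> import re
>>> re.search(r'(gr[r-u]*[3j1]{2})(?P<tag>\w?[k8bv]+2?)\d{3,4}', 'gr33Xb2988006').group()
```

'gr33Xb29880'

This matches the literal 'gr', then zero or more of a character in [r-u], then exactly 2 of one of [3j1] (captured); then optionally a word character, then one or more of one of [k8bv], then optionally the literal '2' (captured as 'tag'); then 3 to 4 of a digit.
`re.search` tries every starting position until one works.
The match spans [0:11] → 'gr33Xb29880'.
Captured: group 1 = 'gr33', group 2 = 'Xb2'.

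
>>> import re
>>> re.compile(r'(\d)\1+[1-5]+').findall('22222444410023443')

The backreference `\1` re-matches whatever the first group consumed, character for character.
Because there's exactly one group, `findall` drops the full match and keeps group 1 from each hit.

['2', '0']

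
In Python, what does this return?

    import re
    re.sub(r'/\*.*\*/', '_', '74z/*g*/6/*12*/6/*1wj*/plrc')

'74z_plrc'

Matches: at [3:23] → '/*g*/6/*12*/6/*1wj*/'.
Each match is replaced by '_'.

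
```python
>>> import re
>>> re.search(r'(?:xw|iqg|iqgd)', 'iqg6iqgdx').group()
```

'iqg'

`re.search` scans for the first position where the pattern succeeds.
The match spans [0:3] → 'iqg'.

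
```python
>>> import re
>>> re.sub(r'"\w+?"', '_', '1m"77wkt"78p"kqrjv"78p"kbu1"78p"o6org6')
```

Every occurrence is swapped for '_'.

'1m_78p_78p_78p"o6org6'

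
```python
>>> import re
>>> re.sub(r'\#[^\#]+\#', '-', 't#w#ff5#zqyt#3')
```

't-ff5-3'

Matches: at [1:4] → '#w#'; at [7:13] → '#zqyt#'.
Each match is replaced by '-'.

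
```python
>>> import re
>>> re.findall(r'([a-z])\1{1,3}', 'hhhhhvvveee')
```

['h', 'v', 'e']

After group 1 captures some text, `\1` only succeeds where that same text appears again.
Walking the string: at [0:4] match 'hhhh', group 1 = 'h'; at [5:8] match 'vvv', group 1 = 'v'; at [8:11] match 'eee', group 1 = 'e'.
`findall` collects group 1 from each match (3 total).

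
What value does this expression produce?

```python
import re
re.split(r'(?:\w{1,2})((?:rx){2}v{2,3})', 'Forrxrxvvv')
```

['F', 'rxrxvvv', '']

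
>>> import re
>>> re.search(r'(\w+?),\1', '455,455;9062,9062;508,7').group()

'455,455'

A backreference is literal: `\1` must see the identical characters the first group matched.
The match spans [0:7] → '455,455'.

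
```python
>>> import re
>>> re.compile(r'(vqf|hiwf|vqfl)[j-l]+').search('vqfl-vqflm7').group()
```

'vqfl'

Unlike `match`, `search` isn't anchored — it looks for the pattern anywhere in the string.
The match spans [0:4] → 'vqfl'.
Captured: group 1 = 'vqf'.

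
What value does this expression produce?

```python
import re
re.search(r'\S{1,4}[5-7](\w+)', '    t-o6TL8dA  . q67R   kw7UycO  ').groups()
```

The match spans [4:13] → 't-o6TL8dA'.
Captured: group 1 = 'TL8dA'.

('TL8dA',)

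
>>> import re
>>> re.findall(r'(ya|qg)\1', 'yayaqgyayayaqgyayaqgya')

`\1` has to match the exact text group 1 already captured.
Walking the string: at [0:4] match 'yaya', group 1 = 'ya'; at [6:10] match 'yaya', group 1 = 'ya'; at [14:18] match 'yaya', group 1 = 'ya'.
One capturing group, so `findall` returns just the captured substring from each match — 3 in all.

['ya', 'ya', 'ya']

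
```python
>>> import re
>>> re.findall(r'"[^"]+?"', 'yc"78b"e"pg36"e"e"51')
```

['"78b"', '"pg36"', '"e"']

Scanning left to right: at [2:7] → '"78b"'; at [8:14] → '"pg36"'; at [15:18] → '"e"'.
No capturing groups, so `findall` returns the 3 full match strings.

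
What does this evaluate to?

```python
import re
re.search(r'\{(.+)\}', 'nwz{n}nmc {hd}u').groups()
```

('n}nmc {hd',)

The match spans [3:14] → '{n}nmc {hd}'.
Captured: group 1 = 'n}nmc {hd'.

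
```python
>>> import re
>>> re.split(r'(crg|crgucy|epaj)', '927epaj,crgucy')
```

['927', 'epaj', ',', 'crg', 'ucy']

Alternation tries branches left to right and keeps the first one that lets the overall match succeed at that position.
Matches to split on: at [3:7] → 'epaj'; at [8:11] → 'crg'.
With a capturing group present, the delimiter's captured portion is kept in the result list.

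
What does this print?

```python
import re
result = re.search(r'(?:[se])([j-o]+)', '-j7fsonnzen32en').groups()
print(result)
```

The match spans [4:8] → 'sonn'.
Captured: group 1 = 'onn'.

('onn',)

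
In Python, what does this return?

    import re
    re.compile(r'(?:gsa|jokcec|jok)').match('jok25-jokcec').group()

'jok'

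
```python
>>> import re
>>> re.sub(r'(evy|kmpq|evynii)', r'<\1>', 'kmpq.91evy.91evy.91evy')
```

Matches: at [0:4] → 'kmpq'; at [7:10] → 'evy'; at [13:16] → 'evy'; at [19:22] → 'evy'.
The replacement refers to a captured group, so each match is rewritten using its own captured text.

'<kmpq>.91<evy>.91<evy>.91<evy>'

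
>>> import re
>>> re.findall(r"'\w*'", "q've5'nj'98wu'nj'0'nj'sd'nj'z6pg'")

Since nothing is captured, `findall` lists the 5 matched substrings directly.

["'ve5'", "'98wu'", "'0'", "'sd'", "'z6pg'"]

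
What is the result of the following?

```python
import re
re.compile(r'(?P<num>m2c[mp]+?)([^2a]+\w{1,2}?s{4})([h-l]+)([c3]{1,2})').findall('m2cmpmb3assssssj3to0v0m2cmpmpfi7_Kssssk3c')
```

[('m2cm', 'pmpfi7_Kssss', 'k', '3c')]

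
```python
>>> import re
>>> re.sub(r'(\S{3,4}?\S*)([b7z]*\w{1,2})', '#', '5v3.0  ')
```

Pattern: 3 to 4 of a non-whitespace character (lazy), then zero or more of a non-whitespace character (captured); then zero or more of one of [b7z], then 1 to 2 of a word character (captured).
Matches: at [0:5] → '5v3.0'.
Every occurrence is swapped for '#'.

'#  '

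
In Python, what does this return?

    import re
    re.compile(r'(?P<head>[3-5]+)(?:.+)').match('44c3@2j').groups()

The match spans [0:7] → '44c3@2j'.
Captured: group 1 = '44'.

('44',)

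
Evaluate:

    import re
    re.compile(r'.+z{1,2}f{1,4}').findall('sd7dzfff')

This matches one or more of any character; then 1 to 2 of a literal 'z', then 1 to 4 of a literal 'f'.
Scanning left to right: at [0:8] → 'sd7dzfff'.
With no groups in the pattern, `findall` gives back each whole match — 1 here.

['sd7dzfff']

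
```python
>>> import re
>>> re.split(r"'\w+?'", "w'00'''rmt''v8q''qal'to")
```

Matches to split on: at [1:5] → "'00'"; at [6:11] → "'rmt'"; at [11:16] → "'v8q'"; at [16:21] → "'qal'".
Splitting on the pattern gives 5 pieces.

['w', "'", '', '', 'to']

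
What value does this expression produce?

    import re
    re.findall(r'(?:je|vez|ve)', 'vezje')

The regex engine tests alternatives in the order written; an earlier branch that matches wins even if a later one would match more.
`findall` yields the raw match text (2 of them) because the pattern has no groups.

['vez', 'je']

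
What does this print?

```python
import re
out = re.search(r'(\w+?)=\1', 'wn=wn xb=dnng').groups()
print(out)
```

After group 1 captures some text, `\1` only succeeds where that same text appears again.
`search` walks the string left to right and returns the first match it finds.
The match spans [0:5] → 'wn=wn'.
Captured: group 1 = 'wn'.

('wn',)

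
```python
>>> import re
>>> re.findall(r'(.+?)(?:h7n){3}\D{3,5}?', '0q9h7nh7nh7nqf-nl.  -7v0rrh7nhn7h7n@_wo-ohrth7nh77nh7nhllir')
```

['0q9']

This matches one or more of any character (lazy) (captured); then the literal 'h7n' repeated 3 times, then 3 to 5 of a non-digit (lazy).
Matches: at [0:15] match '0q9h7nh7nh7nqf-', group 1 = '0q9'.
With a single group, `findall` returns only what that group captured — 1 item.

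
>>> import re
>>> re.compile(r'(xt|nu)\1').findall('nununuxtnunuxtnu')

`\1` is not a pattern — it's the concrete string captured by group 1, re-applied verbatim.
Scanning left to right: at [0:4] match 'nunu', group 1 = 'nu'; at [8:12] match 'nunu', group 1 = 'nu'.
`findall` collects group 1 from each match (2 total).

['nu', 'nu']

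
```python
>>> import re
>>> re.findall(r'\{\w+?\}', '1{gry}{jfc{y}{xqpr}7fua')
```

['{gry}', '{y}', '{xqpr}']

With no groups in the pattern, `findall` gives back each whole match — 3 here.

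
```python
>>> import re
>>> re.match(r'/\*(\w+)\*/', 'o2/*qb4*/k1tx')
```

None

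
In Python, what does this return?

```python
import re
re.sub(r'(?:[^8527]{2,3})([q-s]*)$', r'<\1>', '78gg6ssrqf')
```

'78gg6ss<>'

`\1` in the replacement pulls in group 1's text for each match.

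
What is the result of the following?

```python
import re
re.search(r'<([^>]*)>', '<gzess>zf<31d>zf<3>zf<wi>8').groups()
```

('gzess',)

Unlike `match`, `search` isn't anchored — it looks for the pattern anywhere in the string.
The match spans [0:7] → '<gzess>'.
Captured: group 1 = 'gzess'.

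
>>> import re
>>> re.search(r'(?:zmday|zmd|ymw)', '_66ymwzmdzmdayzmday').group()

'ymw'

`re.search` scans for the first position where the pattern succeeds.
The match spans [3:6] → 'ymw'.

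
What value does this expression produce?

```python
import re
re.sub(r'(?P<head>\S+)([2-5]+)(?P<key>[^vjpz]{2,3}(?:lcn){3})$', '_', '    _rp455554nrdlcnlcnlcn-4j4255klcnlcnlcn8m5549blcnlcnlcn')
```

'    _'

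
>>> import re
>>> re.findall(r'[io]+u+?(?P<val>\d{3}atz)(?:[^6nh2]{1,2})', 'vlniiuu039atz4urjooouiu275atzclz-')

Pattern: one or more of one of [io], then one or more of a literal 'u' (lazy); then exactly 3 of a digit, then the literal 'atz' (captured as 'val'); then 1 to 2 of any character except [6nh2] (non-capturing group).
Scanning left to right: at [3:15] match 'iiuu039atz4u', group 1 = '039atz'; at [21:31] match 'iu275atzcl', group 1 = '275atz'.
One capturing group, so `findall` returns just the captured substring from each match — 2 in all.

['039atz', '275atz']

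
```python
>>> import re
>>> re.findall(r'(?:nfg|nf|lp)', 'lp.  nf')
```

Walking the string: at [0:2] → 'lp'; at [5:7] → 'nf'.
No capturing groups, so `findall` returns the 2 full match strings.

['lp', 'nf']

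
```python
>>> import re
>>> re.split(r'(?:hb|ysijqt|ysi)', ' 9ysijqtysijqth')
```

`|` is ordered: at each position the engine commits to the first alternative that works.
Matches to split on: at [2:8] → 'ysijqt'; at [8:14] → 'ysijqt'.
Each match becomes a cut point; 3 segments remain.

[' 9', '', 'h']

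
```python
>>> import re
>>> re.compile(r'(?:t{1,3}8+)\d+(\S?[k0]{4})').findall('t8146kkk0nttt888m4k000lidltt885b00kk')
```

['kkk0', 'b00kk']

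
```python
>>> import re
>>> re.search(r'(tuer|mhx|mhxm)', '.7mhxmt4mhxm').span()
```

(2, 5)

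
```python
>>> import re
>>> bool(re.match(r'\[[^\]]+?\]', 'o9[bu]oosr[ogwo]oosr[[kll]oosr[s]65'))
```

`re.match` won't scan ahead — the pattern has to work from the very first character.
Here the string doesn't start with a match, so the call returns None, and `bool(None)` is False.

False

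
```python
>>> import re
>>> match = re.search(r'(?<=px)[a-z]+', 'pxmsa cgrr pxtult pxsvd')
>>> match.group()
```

'msa'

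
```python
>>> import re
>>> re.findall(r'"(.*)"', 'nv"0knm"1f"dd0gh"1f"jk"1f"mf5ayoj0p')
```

['0knm"1f"dd0gh"1f"jk"1f']

`findall` collects group 1 from the one match (1 total).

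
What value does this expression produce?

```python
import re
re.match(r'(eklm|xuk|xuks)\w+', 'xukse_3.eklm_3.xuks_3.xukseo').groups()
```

('xuk',)

The match spans [0:7] → 'xukse_3'.
Captured: group 1 = 'xuk'.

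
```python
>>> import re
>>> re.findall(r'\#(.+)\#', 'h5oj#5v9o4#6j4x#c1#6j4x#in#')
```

['5v9o4#6j4x#c1#6j4x#in']

One capturing group, so `findall` returns just the captured substring from the one match — 1 in all.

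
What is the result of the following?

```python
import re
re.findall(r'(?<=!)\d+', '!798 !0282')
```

['798', '0282']

Because the assertion is zero-width, the text it checks is not consumed and won't appear in the result.
Since nothing is captured, `findall` lists the 2 matched substrings directly.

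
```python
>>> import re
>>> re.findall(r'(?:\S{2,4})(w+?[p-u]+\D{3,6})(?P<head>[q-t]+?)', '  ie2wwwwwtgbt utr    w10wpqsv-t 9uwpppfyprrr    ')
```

This matches 2 to 4 of a non-whitespace character (non-capturing group); then one or more of the literal 'w' (lazy), then one or more of a character in [p-u], then 3 to 6 of a non-digit (captured); then one or more of a character in [q-t] (lazy) (captured as 'head').
Matches: at [2:18] match 'ie2wwwwwtgbt utr', groups = ('wwwwtgbt ut', 'r'); at [22:32] match 'w10wpqsv-t', groups = ('wpqsv-', 't'); at [33:45] match '9uwpppfyprrr', groups = ('wpppfyprr', 'r').
With 2 capturing groups, `findall` returns a 2-tuple per match.

[('wwwwtgbt ut', 'r'), ('wpqsv-', 't'), ('wpppfyprr', 'r')]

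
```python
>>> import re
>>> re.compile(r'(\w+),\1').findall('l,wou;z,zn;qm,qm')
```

`\1` has to match the exact text group 1 already captured.
Matches: at [6:9] match 'z,z', group 1 = 'z'; at [11:16] match 'qm,qm', group 1 = 'qm'.
`findall` collects group 1 from each match (2 total).

['z', 'qm']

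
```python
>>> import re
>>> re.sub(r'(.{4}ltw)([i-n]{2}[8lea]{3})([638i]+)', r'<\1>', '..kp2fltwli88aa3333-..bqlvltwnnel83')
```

The pattern matches exactly 4 of any character, then the literal 'ltw' (captured); then exactly 2 of a character in [i-n], then exactly 3 of one of [8lea] (captured); then one or more of one of [638i] (captured).
Matches: at [22:35] → 'bqlvltwnnel83'.
The replacement refers to a captured group, so each match is rewritten using its own captured text.

'..kp2fltwli88aa3333-..<bqlvltw>'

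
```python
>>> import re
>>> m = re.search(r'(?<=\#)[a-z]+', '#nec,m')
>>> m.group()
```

'nec'

The positive lookaround only admits positions where the adjacent text matches; those characters stay outside the span.
The match spans [1:4] → 'nec'.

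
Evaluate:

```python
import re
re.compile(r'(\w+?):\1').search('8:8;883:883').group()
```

'8:8'

`\1` has to match the exact text group 1 already captured.
`re.search` tries every starting position until one works.
The match spans [0:3] → '8:8'.
Captured: group 1 = '8'.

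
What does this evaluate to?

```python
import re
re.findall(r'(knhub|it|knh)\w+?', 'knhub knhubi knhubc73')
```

The regex engine tests alternatives in the order written; an earlier branch that matches wins even if a later one would match more.
Scanning left to right: at [0:4] match 'knhu', group 1 = 'knh'; at [6:12] match 'knhubi', group 1 = 'knhub'; at [13:19] match 'knhubc', group 1 = 'knhub'.
One capturing group, so `findall` returns just the captured substring from each match — 3 in all.

['knh', 'knhub', 'knhub']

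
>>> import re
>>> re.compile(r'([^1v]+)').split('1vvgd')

The group in the pattern means `split` returns the separators' captures alongside the pieces.

['1vv', 'gd', '']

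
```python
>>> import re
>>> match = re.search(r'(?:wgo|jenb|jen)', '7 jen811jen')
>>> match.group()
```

The match spans [2:5] → 'jen'.

'jen'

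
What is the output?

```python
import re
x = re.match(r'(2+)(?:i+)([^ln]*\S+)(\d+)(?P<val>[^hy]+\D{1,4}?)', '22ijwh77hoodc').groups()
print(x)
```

This matches one or more of a literal '2' (captured); then one or more of a literal 'i' (non-capturing group); then zero or more of any character except [ln], then one or more of a non-whitespace character (captured); then one or more of a digit (captured); then one or more of any character except [hy], then 1 to 4 of a non-digit (lazy) (captured as 'val').
With the lazy modifier that quantifier settles for the fewest repetitions that let the rest of the pattern succeed (the atoms after it are unaffected and can still be greedy).
`re.match` only tries the pattern at the start of the string.
The match spans [0:9] → '22ijwh77h'.
Captured: group 1 = '22', group 2 = 'jwh', group 3 = '7', group 4 = '7h'.

('22', 'jwh', '7', '7h')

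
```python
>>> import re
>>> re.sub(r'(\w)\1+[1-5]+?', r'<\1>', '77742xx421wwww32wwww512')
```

`\1` has to match the exact text group 1 already captured.
Matches: at [0:4] → '7774'; at [5:8] → 'xx4'; at [10:15] → 'wwww3'; at [16:21] → 'wwww5'.
Each match is replaced using the text its own group 1 captured.

'<7>2<x>21<w>2<w>12'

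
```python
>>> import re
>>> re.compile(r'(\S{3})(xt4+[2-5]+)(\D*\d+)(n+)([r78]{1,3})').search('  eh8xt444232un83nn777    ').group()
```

The pattern matches exactly 3 of a non-whitespace character (captured); then the literal 'xt', then one or more of a literal '4', then one or more of a character in [2-5] (captured); then zero or more of a non-digit, then one or more of a digit (captured); then one or more of a literal 'n' (captured); then 1 to 3 of one of [r78] (captured).
`re.search` scans for the first position where the pattern succeeds.
The match spans [2:22] → 'eh8xt444232un83nn777'.
Captured: group 1 = 'eh8', group 2 = 'xt444232', group 3 = 'un83', group 4 = 'nn', group 5 = '777'.

'eh8xt444232un83nn777'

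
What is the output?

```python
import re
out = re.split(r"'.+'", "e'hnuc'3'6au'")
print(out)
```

Each match becomes a cut point; 2 segments remain.

['e', '']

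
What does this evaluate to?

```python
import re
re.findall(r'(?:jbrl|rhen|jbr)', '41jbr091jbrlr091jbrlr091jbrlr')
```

The regex engine tests alternatives in the order written; an earlier branch that matches wins even if a later one would match more.
Scanning left to right: at [2:5] → 'jbr'; at [8:12] → 'jbrl'; at [16:20] → 'jbrl'; at [24:28] → 'jbrl'.
Since nothing is captured, `findall` lists the 4 matched substrings directly.

['jbr', 'jbrl', 'jbrl', 'jbrl']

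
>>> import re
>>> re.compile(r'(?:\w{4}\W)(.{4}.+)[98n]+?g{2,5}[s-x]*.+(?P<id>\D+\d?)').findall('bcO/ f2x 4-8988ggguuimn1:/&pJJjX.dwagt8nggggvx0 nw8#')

[('/&pJJjX.dwagt8', '#')]

The pattern matches exactly 4 of a word character, then a non-word character (non-capturing group); then exactly 4 of any character, then one or more of any character (captured); then one or more of one of [98n] (lazy); then 2 to 5 of the literal 'g', then zero or more of a character in [s-x], then one or more of any character; then one or more of a non-digit, then optionally a digit (captured as 'id').
Matches: at [20:52] match 'imn1:/&pJJjX.dwagt8nggggvx0 nw8#', groups = ('/&pJJjX.dwagt8', '#').
With 2 capturing groups, `findall` returns a 2-tuple per match.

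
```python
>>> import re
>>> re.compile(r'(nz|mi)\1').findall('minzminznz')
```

The backreference `\1` re-matches whatever the first group consumed, character for character.
Matches: at [6:10] match 'nznz', group 1 = 'nz'.
Because there's exactly one group, `findall` drops the full match and keeps group 1 from the one hit.

['nz']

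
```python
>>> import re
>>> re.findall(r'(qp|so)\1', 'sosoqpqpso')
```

The backreference `\1` re-matches whatever the first group consumed, character for character.
Scanning left to right: at [0:4] match 'soso', group 1 = 'so'; at [4:8] match 'qpqp', group 1 = 'qp'.
Because there's exactly one group, `findall` drops the full match and keeps group 1 from each hit.

['so', 'qp']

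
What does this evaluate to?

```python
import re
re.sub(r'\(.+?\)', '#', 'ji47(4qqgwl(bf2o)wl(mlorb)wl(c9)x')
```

Because the quantifier is non-greedy, it stops expanding at the earliest point where the rest of the pattern can succeed.
Matches: at [4:17] → '(4qqgwl(bf2o)'; at [19:26] → '(mlorb)'; at [28:32] → '(c9)'.
Every occurrence is swapped for '#'.

'ji47#wl#wl#x'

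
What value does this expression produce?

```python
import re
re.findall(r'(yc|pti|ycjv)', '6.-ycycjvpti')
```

Alternation isn't longest-match — the leftmost alternative that fits at this position is chosen.
Because there's exactly one group, `findall` drops the full match and keeps group 1 from each hit.

['yc', 'yc', 'pti']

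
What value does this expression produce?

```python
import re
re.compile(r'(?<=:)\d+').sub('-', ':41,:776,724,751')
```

The `(?=…)`/`(?<=…)` assertion just peeks at neighbouring text; it doesn't advance the match position.
Matches: at [1:3] → '41'; at [5:8] → '776'.
`sub` substitutes '-' at each match site.

':-,:-,724,751'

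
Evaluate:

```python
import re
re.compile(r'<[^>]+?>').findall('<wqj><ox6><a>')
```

Walking the string: at [0:5] → '<wqj>'; at [5:10] → '<ox6>'; at [10:13] → '<a>'.
Since nothing is captured, `findall` lists the 3 matched substrings directly.

['<wqj>', '<ox6>', '<a>']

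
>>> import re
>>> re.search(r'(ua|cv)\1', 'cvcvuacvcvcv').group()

'cvcv'

The backreference `\1` re-matches whatever the first group consumed, character for character.
The match spans [0:4] → 'cvcv'.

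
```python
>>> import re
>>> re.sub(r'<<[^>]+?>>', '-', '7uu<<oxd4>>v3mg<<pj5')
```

Matches: at [3:11] → '<<oxd4>>'.
Every occurrence is swapped for '-'.

'7uu-v3mg<<pj5'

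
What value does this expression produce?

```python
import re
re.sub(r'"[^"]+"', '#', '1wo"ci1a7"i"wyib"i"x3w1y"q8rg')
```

Matches: at [3:10] → '"ci1a7"'; at [11:17] → '"wyib"'; at [18:25] → '"x3w1y"'.
Every occurrence is swapped for '#'.

'1wo#i#i#q8rg'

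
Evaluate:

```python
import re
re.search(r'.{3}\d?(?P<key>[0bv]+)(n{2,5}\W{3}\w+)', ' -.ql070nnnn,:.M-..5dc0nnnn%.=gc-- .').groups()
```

The pattern matches exactly 3 of any character; then optionally a digit; then one or more of one of [0bv] (captured as 'key'); then 2 to 5 of the literal 'n', then exactly 3 of a non-word character, then one or more of a word character (captured).
`re.search` scans for the first position where the pattern succeeds.
The match spans [3:16] → 'ql070nnnn,:.M'.
Captured: group 1 = '0', group 2 = 'nnnn,:.M'.

('0', 'nnnn,:.M')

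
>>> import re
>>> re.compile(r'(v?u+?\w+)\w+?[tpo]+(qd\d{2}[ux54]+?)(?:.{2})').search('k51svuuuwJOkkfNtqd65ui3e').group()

'vuuuwJOkkfNtqd65ui3'

This matches optionally a literal 'v', then one or more of the literal 'u' (lazy), then one or more of a word character (captured); then one or more of a word character (lazy), then one or more of one of [tpo]; then the literal 'qd', then exactly 2 of a digit, then one or more of one of [ux54] (lazy) (captured); then exactly 2 of any character (non-capturing group).
`search` walks the string left to right and returns the first match it finds.
The match spans [4:23] → 'vuuuwJOkkfNtqd65ui3'.
Captured: group 1 = 'vuuuwJOkkf', group 2 = 'qd65u'.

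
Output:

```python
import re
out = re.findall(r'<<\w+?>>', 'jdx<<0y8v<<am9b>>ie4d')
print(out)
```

Matches: at [9:17] → '<<am9b>>'.
Since nothing is captured, `findall` lists the 1 matched substring directly.

['<<am9b>>']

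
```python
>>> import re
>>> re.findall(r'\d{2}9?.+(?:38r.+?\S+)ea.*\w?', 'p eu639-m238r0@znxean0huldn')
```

Pattern: exactly 2 of a digit, then optionally a literal '9', then one or more of any character; then the literal '38r', then one or more of any character (lazy), then one or more of a non-whitespace character (non-capturing group); then the literal 'ea', then zero or more of any character, then optionally a word character.
Walking the string: at [4:27] → '639-m238r0@znxean0huldn'.
`findall` yields the raw match text (1 of them) because the pattern has no groups.

['639-m238r0@znxean0huldn']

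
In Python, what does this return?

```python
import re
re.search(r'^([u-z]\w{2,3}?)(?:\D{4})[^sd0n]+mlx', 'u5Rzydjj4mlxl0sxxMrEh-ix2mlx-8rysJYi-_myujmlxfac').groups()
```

The match spans [0:12] → 'u5Rzydjj4mlx'.
Captured: group 1 = 'u5R'.

('u5R',)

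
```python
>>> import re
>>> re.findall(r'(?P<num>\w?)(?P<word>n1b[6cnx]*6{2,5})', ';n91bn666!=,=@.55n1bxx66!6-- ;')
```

The pattern matches optionally a word character (captured as 'num'); then the literal 'n1b', then zero or more of one of [6cnx], then 2 to 5 of the literal '6' (captured as 'word').
Matches: at [16:24] match '5n1bxx66', groups = ('5', 'n1bxx66').
`findall` packs the 2 group values into a tuple for every match.

[('5', 'n1bxx66')]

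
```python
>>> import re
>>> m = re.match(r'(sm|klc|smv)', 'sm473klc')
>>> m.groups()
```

('sm',)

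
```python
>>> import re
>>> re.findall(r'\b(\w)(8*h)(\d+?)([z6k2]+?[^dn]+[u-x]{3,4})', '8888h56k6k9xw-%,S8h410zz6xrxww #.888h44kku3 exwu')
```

This matches a word boundary (`\b`, zero-width); then a word character (captured); then zero or more of the literal '8', then the literal 'h' (captured); then one or more of a digit (lazy) (captured); then one or more of one of [z6k2] (lazy), then one or more of any character except [dn], then 3 to 4 of a character in [u-x] (captured).
Matches: at [0:48] match '8888h56k6k9xw-%,S8h410zz6xrxww #.888h44kku3 exwu', groups = ('8', '888h', '5', '6k6k9xw-%,S8h410zz6xrxww #.888h44kku3 exwu').
With 4 capturing groups, `findall` returns a 4-tuple per match.

[('8', '888h', '5', '6k6k9xw-%,S8h410zz6xrxww #.888h44kku3 exwu')]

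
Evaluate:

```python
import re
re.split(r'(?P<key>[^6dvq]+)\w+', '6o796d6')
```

Pattern: one or more of any character except [6dvq] (captured as 'key'); then one or more of a word character.
Matches to split on: at [1:7] → 'o796d6'.
The group in the pattern means `split` returns the separators' captures alongside the pieces.

['6', 'o79', '']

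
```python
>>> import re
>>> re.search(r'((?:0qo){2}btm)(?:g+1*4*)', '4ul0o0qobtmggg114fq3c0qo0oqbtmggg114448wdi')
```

None

Here nothing in the string fits, so the call returns None.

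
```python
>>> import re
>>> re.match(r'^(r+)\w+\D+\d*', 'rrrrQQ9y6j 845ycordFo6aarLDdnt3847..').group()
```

'rrrrQQ9y6j 845'

This matches anchored at the start of the string; then one or more of a literal 'r' (captured); then one or more of a word character, then one or more of a non-digit, then zero or more of a digit.
`match` is anchored at position 0; if the pattern doesn't fit there, it returns None.
The match spans [0:14] → 'rrrrQQ9y6j 845'.
Captured: group 1 = 'rrrr'.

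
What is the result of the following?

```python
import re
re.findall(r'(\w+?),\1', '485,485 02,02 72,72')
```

['485', '02', '72']

`\1` is not a pattern — it's the concrete string captured by group 1, re-applied verbatim.
Walking the string: at [0:7] match '485,485', group 1 = '485'; at [8:13] match '02,02', group 1 = '02'; at [14:19] match '72,72', group 1 = '72'.
With a single group, `findall` returns only what that group captured — 3 items.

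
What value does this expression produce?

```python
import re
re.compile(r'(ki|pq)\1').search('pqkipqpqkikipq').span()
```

(4, 8)

After group 1 captures some text, `\1` only succeeds where that same text appears again.
The match spans [4:8] → 'pqpq'.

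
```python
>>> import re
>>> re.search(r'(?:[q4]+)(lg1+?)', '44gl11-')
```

Here no position works, so the call returns None.

None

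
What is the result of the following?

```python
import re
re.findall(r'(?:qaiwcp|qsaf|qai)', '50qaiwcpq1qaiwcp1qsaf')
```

['qaiwcp', 'qaiwcp', 'qsaf']

Alternation isn't longest-match — the leftmost alternative that fits at this position is chosen.
Walking the string: at [2:8] → 'qaiwcp'; at [10:16] → 'qaiwcp'; at [17:21] → 'qsaf'.
With no groups in the pattern, `findall` gives back each whole match — 3 here.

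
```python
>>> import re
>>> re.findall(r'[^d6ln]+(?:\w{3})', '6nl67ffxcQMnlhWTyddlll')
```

['7ffxcQMnlh', 'WTyddl']

This matches one or more of any character except [d6ln]; then exactly 3 of a word character (non-capturing group).
`findall` yields the raw match text (2 of them) because the pattern has no groups.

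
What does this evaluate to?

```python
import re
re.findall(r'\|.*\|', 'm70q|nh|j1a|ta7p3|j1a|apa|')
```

['|nh|j1a|ta7p3|j1a|apa|']

Matches: at [4:26] → '|nh|j1a|ta7p3|j1a|apa|'.
`findall` yields the raw match text (1 of them) because the pattern has no groups.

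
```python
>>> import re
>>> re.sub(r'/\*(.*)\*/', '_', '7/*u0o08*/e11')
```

'7_e11'

`sub` substitutes '_' at each match site.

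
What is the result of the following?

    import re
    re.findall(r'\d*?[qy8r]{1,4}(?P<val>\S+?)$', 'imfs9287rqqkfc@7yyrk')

The pattern matches zero or more of a digit (lazy), then 1 to 4 of one of [qy8r]; then one or more of a non-whitespace character (lazy) (captured as 'val'); then anchored at the end.
Because the quantifier is non-greedy, it stops expanding at the earliest point where the rest of the pattern can succeed.
Scanning left to right: at [4:20] match '9287rqqkfc@7yyrk', group 1 = '7rqqkfc@7yyrk'.
One capturing group, so `findall` returns just the captured substring from the one match — 1 in all.

['7rqqkfc@7yyrk']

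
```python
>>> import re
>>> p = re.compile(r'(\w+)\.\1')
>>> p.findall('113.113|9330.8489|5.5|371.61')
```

['113', '5']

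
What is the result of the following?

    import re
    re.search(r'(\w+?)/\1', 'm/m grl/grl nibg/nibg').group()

'm/m'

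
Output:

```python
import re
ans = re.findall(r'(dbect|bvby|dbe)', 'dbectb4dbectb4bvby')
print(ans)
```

Branches in `(...|...)` are attempted left-to-right; the first branch that allows the whole pattern to succeed is taken.
Scanning left to right: at [0:5] match 'dbect', group 1 = 'dbect'; at [7:12] match 'dbect', group 1 = 'dbect'; at [14:18] match 'bvby', group 1 = 'bvby'.
`findall` collects group 1 from each match (3 total).

['dbect', 'dbect', 'bvby']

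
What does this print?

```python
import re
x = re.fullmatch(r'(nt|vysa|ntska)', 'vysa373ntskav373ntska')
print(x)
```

`re.fullmatch` is like wrapping the pattern in `^…$` (in single-line mode).
Here there's no way to consume every character, so the call returns None.

None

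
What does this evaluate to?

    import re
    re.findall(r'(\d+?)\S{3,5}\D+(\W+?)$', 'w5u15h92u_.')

[('1', '.')]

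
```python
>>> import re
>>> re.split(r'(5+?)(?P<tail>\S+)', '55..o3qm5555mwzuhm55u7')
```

['', '5', '5..o3qm5555mwzuhm55u7', '']

The pattern matches one or more of a literal '5' (lazy) (captured); then one or more of a non-whitespace character (captured as 'tail').
Matches to split on: at [0:22] → '55..o3qm5555mwzuhm55u7'.
The group in the pattern means `split` returns the separators' captures alongside the pieces.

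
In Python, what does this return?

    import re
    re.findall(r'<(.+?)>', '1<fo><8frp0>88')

['fo', '8frp0']

Walking the string: at [1:5] match '<fo>', group 1 = 'fo'; at [5:12] match '<8frp0>', group 1 = '8frp0'.
Because there's exactly one group, `findall` drops the full match and keeps group 1 from each hit.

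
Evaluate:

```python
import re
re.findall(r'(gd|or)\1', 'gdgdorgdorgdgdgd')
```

['gd', 'gd']

`\1` is not a pattern — it's the concrete string captured by group 1, re-applied verbatim.
Matches: at [0:4] match 'gdgd', group 1 = 'gd'; at [10:14] match 'gdgd', group 1 = 'gd'.
With a single group, `findall` returns only what that group captured — 2 items.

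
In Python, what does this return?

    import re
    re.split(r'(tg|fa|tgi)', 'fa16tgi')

['', 'fa', '16', 'tg', 'i']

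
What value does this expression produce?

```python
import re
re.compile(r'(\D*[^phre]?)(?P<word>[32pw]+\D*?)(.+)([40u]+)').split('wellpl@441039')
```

Pattern: zero or more of a non-digit, then optionally any character except [phre] (captured); then one or more of one of [32pw], then zero or more of a non-digit (lazy) (captured as 'word'); then one or more of any character (captured); then one or more of one of [40u] (captured).
Matches to split on: at [0:11] → 'wellpl@4410'.
The group in the pattern means `split` returns the separators' captures alongside the pieces.

['', 'well', 'p', 'l@441', '0', '39']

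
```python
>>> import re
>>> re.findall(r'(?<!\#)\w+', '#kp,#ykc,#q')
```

['p', 'kc']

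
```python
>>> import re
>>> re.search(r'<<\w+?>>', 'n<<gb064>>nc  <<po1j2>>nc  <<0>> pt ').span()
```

The match spans [1:10] → '<<gb064>>'.

(1, 10)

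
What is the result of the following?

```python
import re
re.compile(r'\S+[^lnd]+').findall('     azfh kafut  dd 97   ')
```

Since nothing is captured, `findall` lists the 2 matched substrings directly.

['azfh kafut  ', 'dd 97   ']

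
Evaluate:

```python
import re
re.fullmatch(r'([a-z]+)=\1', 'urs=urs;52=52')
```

None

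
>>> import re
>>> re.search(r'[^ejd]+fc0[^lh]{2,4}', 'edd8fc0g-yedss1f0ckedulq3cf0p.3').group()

Pattern: one or more of any character except [ejd]; then the literal 'fc0', then 2 to 4 of any character except [lh].
The match spans [3:11] → '8fc0g-ye'.

'8fc0g-ye'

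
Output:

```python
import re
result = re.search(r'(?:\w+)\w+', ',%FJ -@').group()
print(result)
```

FJ

Pattern: one or more of a word character (non-capturing group); then one or more of a word character.
The match spans [2:4] → 'FJ'.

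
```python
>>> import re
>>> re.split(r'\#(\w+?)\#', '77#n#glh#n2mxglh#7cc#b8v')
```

Matches to split on: at [2:5] → '#n#'; at [8:17] → '#n2mxglh#'.
`re.split` interleaves the captured-group text with the surrounding fragments.

['77', 'n', 'glh', 'n2mxglh', '7cc#b8v']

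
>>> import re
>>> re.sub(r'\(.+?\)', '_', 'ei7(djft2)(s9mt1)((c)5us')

'ei7___5us'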